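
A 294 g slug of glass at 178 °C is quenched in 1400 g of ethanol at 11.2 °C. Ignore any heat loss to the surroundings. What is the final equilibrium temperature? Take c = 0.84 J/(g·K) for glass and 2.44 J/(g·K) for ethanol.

T_f ≈ 22.4 °C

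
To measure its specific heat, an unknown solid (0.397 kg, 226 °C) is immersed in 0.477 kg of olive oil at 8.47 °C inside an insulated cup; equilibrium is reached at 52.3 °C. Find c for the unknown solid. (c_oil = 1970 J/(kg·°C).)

Setting the total heat transfer to zero:
0.397·c·(52.3 − 226) + 0.477·1970·(52.3 − 8.47) = 0
-68.96 c = -41187
c = -41187/-68.96 ≈ 597.3 J/(kg·°C)

c ≈ 597 J/(kg·°C)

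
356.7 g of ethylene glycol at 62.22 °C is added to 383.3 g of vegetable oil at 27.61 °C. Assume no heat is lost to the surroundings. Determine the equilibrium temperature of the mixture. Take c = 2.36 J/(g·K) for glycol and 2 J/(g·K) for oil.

T_f ≈ 45.7 °C

Heat lost by the glycol equals heat gained by the oil:
356.7·2.36·(62.22 − T) = 383.3·2·(T − 27.61)
841.81(62.22 − T) = 766.6(T − 27.61)
1608.4 T = 73543  ⇒  T ≈ 45.72 °C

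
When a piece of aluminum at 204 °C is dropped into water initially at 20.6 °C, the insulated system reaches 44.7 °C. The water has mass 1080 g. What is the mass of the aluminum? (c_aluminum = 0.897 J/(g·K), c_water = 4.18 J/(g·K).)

m ≈ 761 g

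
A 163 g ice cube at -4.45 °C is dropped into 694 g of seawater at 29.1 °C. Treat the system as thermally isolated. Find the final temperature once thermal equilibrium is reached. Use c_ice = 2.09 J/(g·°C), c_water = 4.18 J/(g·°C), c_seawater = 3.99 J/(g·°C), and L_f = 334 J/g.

T_f ≈ 7.1 °C

Conservation of energy gives ΣQ = 0:
ice -4.45→0 °C: 163×2.09×4.45 = 1516
  fusion: m_ice L_f = 163×334 = 54442
  warm the meltwater: 681.34 T
  seawater: 2769.1(T − 29.1)
3450.4 T = 80580 − 55958 = 24622
T ≈ 7.14 °C (positive, so assuming full melt was valid).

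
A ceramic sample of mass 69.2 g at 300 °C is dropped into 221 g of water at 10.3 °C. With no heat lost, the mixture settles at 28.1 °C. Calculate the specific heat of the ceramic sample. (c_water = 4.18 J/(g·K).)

c ≈ 0.874 J/(g·K)

Energy conservation, ΣQ = 0:
69.2×c×(28.1 − 300) + 221×4.18×(28.1 − 10.3) = 0
-18815 c = -16443
c = -16443/-18815 ≈ 0.8739 J/(g·K)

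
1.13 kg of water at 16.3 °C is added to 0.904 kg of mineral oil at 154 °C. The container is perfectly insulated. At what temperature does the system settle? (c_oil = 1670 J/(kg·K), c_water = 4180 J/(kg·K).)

T_f ≈ 49.7 °C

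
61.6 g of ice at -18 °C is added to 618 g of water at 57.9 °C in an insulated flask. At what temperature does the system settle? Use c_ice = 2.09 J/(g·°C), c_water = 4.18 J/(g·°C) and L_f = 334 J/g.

Net heat exchanged in the isolated system is zero:
warm ice to 0 °C: 61.6×2.09×(0 − (-18)) = 2317.4
  melt ice: 61.6×334 = 20574
  meltwater 0→T: 61.6×4.18×T = 257.49 T
  water cools: 618×4.18×(T − 57.9) = 2583.2(T − 57.9)
2840.7 T = 149570 − 22892 = 126678
T ≈ 44.59 °C (positive, so assuming full melt was valid).

T_f ≈ 44.6 °C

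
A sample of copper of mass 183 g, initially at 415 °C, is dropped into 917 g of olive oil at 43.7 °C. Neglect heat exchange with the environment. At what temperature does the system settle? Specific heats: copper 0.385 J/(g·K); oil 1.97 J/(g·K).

Heat gained plus heat lost sum to zero:
183*0.385*(T − 415) + 917*1.97*(T − 43.7) = 0
(70.45 + 1806.5) T = 70.45*415 + 1806.5*43.7
T = 108182 / 1876.9 = 57.6 °C

T_f ≈ 57.6 °C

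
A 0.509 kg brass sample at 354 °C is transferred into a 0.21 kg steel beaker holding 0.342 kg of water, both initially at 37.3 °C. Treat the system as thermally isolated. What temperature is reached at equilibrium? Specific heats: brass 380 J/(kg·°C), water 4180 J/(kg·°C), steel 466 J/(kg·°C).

T_f ≈ 72.9 °C

Let T be the final temperature. ΣQ_i = 0:
0.509×380×(T − 354) + 0.342×4180×(T − 37.3) + 0.21×466×(T − 37.3) = 0
193.42(T − 354) + 1429.6(T − 37.3) + 97.86(T − 37.3) = 0
(193.42 + 1429.6 + 97.86) T = 193.42×354 + 1429.6×37.3 + 97.86×37.3
T = 125443/1720.8 ≈ 72.90 °C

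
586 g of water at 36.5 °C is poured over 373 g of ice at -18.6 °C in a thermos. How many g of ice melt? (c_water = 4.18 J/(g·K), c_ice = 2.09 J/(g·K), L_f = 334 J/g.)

Heat available from the water dropping to 0 °C: 586·4.18·36.5 = 89406 J.
Of that, 373·2.09·18.6 = 14500 J goes to bring the ice to 0 °C, leaving 74906 J.
Fully melting the ice requires m_ice L_f = 373·334 = 124582 J.
Since 74906 < 124582 J, not all the ice melts; equilibrium is at 0 °C.
m_melted·334 = 74906  ⇒  m_melted ≈ 224.3 g.

m_melted ≈ 224 g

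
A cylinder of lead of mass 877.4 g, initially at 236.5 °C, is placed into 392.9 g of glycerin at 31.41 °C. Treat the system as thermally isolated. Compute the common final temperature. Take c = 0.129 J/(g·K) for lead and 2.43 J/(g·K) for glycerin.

T_f ≈ 53.1 °C

Set heat shed by the hot body equal to heat absorbed by the cold body:
877.4×0.129×(236.5 − T) = 392.9×2.43×(T − 31.41)
113.18(236.5 − T) = 954.75(T − 31.41)
1067.9 T = 56757  ⇒  T ≈ 53.15 °C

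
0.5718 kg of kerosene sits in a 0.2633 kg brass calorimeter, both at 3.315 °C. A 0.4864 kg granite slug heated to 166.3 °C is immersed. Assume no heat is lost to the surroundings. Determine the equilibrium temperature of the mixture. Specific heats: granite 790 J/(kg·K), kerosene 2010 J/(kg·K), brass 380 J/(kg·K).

T_f = Σ m_i c_i T_i / Σ m_i c_i:
T_f = (384.26*166.3 + 1149.3*3.315 + 100.05*3.315) / (384.26 + 1149.3 + 100.05)
    = 68043 / 1633.6 ≈ 41.65 °C

T_f ≈ 41.7 °C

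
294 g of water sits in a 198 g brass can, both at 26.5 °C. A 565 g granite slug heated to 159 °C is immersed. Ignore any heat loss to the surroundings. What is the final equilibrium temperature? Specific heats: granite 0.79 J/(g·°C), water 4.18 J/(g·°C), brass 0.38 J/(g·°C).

Let T be the final temperature. ΣQ_i = 0:
565·0.79·(T − 159) + 294·4.18·(T − 26.5) + 198·0.38·(T − 26.5) = 0
446.35(T − 159) + 1228.9(T − 26.5) + 75.24(T − 26.5) = 0
(446.35 + 1228.9 + 75.24) T = 446.35·159 + 1228.9·26.5 + 75.24·26.5
T = 105530 / 1750.5 = 60.3 °C

T_f ≈ 60.3 °C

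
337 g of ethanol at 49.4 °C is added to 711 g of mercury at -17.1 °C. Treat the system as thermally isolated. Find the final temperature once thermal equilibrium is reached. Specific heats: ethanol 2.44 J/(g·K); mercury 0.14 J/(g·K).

|Q_ethanol| = |Q_mercury|:
337×2.44×(49.4 − T) = 711×0.14×(T − (-17.1))
822.28(49.4 − T) = 99.54(T − (-17.1))
921.82 T = 38918  ⇒  T ≈ 42.22 °C

T_f ≈ 42.2 °C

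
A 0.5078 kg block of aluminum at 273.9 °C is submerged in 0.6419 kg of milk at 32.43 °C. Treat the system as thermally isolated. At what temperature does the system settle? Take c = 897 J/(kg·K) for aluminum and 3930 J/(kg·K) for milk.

T_f ≈ 69.4 °C

T_f is the heat-capacity-weighted average of the initial temperatures:
T_f = (455.5×273.9 + 2522.7×32.43) / (455.5 + 2522.7)
    = 206571 / 2978.2 ≈ 69.36 °C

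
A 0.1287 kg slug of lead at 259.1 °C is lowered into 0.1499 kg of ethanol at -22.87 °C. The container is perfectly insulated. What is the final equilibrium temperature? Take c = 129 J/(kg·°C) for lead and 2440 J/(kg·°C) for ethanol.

T_f ≈ -10.6 °C

With ΣQ=0 the equilibrium temperature is the m·c-weighted mean:
T_f = (16.6*259.1 + 365.76*(-22.87)) / (16.6 + 365.76)
    = -4063.2 / 382.36 ≈ -10.63 °C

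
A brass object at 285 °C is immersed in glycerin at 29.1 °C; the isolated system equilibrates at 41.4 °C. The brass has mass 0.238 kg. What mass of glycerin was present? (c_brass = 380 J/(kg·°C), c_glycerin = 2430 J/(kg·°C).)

m ≈ 0.737 kg

|Q_brass| = |Q_glycerin|:
0.238·380·(285 − 41.4) = m·2430·(41.4 − 29.1)
29889 m = 22031  ⇒  m ≈ 0.7371 kg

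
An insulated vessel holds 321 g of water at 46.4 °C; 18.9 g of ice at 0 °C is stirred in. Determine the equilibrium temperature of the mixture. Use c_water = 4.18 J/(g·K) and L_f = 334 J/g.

Taking heat into each body as positive, Σ m c ΔT = 0:
fusion: m_ice L_f = 18.9×334 = 6312.6
  meltwater 0→T: 18.9×4.18×T = 79 T
  water: 1341.8(T − 46.4)
1420.8 T = 62259 − 6312.6 = 55946
T ≈ 39.38 °C (positive, so assuming full melt was valid).

T_f ≈ 39.4 °C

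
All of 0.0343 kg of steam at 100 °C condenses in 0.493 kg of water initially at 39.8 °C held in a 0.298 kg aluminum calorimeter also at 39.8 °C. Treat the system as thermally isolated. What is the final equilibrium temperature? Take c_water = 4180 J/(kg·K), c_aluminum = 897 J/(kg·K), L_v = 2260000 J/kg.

Sum of m c ΔT and latent-heat terms is zero:
steam→water at 100 °C releases m L_v = 0.0343×2260000 = 77518
  condensed water 100 °C→T: 143.37(T − 100)
  original water: 2060.7(T − 39.8)
  cup: 267.31(T − 39.8)
2471.4 T = 77518 + 14337 + 92656 = 184512
T ≈ 74.66 °C, under the boiling point, so the assumption holds.

T_f ≈ 74.7 °C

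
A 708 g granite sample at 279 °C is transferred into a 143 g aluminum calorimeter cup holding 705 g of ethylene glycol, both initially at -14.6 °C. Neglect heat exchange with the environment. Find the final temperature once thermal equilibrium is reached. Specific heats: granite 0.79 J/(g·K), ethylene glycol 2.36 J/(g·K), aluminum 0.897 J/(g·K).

Setting the total heat transfer to zero:
708·0.79·(T − 279) + 705·2.36·(T − (-14.6)) + 143·0.897·(T − (-14.6)) = 0
559.32(T − 279) + 1663.8(T − (-14.6)) + 128.27(T − (-14.6)) = 0
2351.4 T = 129886
T ≈ 55.24 °C

T_f ≈ 55.2 °C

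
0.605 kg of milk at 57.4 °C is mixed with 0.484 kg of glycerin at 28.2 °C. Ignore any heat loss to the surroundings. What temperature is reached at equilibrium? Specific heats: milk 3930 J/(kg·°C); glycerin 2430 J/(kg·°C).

Heat lost by the milk equals heat gained by the glycerin:
0.605*3930*(57.4 − T) = 0.484*2430*(T − 28.2)
2377.7(57.4 − T) = 1176.1(T − 28.2)
3553.8 T = 169644  ⇒  T ≈ 47.74 °C

T_f ≈ 47.7 °C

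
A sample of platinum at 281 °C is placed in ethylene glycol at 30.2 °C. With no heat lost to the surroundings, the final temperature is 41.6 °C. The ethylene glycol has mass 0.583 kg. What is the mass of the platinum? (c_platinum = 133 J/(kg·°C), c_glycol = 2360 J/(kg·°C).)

Heat lost by the platinum = heat gained by the glycol:
m×133×(281 − 41.6) = 0.583×2360×(41.6 − 30.2)
31840 m = 15685  ⇒  m ≈ 0.4926 kg

m ≈ 0.493 kg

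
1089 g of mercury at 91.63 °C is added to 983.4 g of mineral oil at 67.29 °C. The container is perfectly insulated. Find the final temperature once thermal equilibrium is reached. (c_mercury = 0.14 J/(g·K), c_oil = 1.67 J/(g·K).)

Setting the total heat transfer to zero:
1089*0.14*(T − 91.63) + 983.4*1.67*(T − 67.29) = 0
152.46(T − 91.63) + 1642.3(T − 67.29) = 0
(152.46 + 1642.3) T = 152.46*91.63 + 1642.3*67.29
T ≈ 69.36 °C

T_f ≈ 69.4 °C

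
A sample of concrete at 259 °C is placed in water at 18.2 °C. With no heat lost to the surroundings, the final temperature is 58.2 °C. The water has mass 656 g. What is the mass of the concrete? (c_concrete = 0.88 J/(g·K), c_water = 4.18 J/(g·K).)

Heat lost by the concrete = heat gained by the water:
m×0.88×(259 − 58.2) = 656×4.18×(58.2 − 18.2)
176.7 m = 109683  ⇒  m ≈ 620.7 g

m ≈ 621 g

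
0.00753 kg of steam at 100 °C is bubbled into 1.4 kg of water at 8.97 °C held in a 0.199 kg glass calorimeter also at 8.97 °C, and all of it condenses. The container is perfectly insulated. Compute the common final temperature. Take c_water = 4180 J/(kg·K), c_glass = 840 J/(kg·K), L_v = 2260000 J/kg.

Heat gained plus heat lost sum to zero:
condense steam: −0.00753·2260000 = −17018; condensed water 100 °C→T: 31.48(T − 100); original water: 5852(T − 8.97); glass cup: 0.199·840·(T − 8.97) = 167.16(T − 8.97)
6050.6 T = 17018 + 3147.5 + 53992 = 74157
T ≈ 12.26 °C, under the boiling point, so the assumption holds.

T_f ≈ 12.3 °C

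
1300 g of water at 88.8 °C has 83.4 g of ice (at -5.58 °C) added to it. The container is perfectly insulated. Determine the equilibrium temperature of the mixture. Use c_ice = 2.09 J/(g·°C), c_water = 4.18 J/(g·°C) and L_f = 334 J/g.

T_f ≈ 78.5 °C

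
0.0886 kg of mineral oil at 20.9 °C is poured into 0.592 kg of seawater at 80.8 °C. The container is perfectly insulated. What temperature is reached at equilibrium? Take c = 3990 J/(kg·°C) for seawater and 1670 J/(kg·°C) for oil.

Setting the total heat transfer to zero:
0.592×3990×(T − 80.8) + 0.0886×1670×(T − 20.9) = 0
2362.1(T − 80.8) + 147.96(T − 20.9) = 0
2510 T = 193948
T = 193948 / 2510 = 77.3 °C

T_f ≈ 77.3 °C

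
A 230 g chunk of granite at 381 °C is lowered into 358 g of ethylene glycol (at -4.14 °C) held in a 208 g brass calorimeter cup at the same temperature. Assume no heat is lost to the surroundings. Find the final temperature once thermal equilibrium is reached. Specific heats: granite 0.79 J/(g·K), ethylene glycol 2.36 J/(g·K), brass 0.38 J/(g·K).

Setting the total heat transfer to zero:
230×0.79×(T − 381) + 358×2.36×(T − (-4.14)) + 208×0.38×(T − (-4.14)) = 0
181.7(T − 381) + 844.88(T − (-4.14)) + 79.04(T − (-4.14)) = 0
1105.6 T = 65403
T ≈ 59.15 °C

T_f ≈ 59.2 °C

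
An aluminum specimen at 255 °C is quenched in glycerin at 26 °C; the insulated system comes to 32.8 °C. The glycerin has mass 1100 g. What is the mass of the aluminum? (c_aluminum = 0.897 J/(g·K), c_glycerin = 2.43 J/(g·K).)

m ≈ 91.2 g

|Q_aluminum| = |Q_glycerin|:
m·0.897·(255 − 32.8) = 1100·2.43·(32.8 − 26)
199.31 m = 18176  ⇒  m ≈ 91.2 g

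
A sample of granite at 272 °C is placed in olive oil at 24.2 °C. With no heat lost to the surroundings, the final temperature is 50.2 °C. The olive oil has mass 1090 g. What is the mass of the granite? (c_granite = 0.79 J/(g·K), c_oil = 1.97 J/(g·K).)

Net heat exchanged in the isolated system is zero:
m×0.79×(50.2 − 272) + 1090×1.97×(50.2 − 24.2) = 0
-175.22 m = -55830
m = -55830/-175.22 ≈ 318.6 g

m ≈ 319 g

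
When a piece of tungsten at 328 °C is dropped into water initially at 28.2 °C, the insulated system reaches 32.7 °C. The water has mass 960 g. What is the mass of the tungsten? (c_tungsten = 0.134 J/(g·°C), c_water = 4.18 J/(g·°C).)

Let T be the final temperature. ΣQ_i = 0:
m×0.134×(32.7 − 328) + 960×4.18×(32.7 − 28.2) = 0
-39.57 m = -18058
m = -18058/-39.57 ≈ 456.3 g

m ≈ 456 g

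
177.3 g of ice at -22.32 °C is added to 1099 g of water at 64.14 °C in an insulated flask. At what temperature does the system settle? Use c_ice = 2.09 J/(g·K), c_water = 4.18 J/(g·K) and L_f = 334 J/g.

T_f ≈ 42.6 °C

Energy conservation, ΣQ = 0:
ice -22.32→0 °C: 177.3·2.09·22.32 = 8270.8
  fusion: m_ice L_f = 177.3·334 = 59218
  warm the meltwater: 741.11 T
  water: 4593.8(T − 64.14)
5334.9 T = 294648 − 67489 = 227159
T ≈ 42.58 °C — above 0 °C, consistent with complete melting.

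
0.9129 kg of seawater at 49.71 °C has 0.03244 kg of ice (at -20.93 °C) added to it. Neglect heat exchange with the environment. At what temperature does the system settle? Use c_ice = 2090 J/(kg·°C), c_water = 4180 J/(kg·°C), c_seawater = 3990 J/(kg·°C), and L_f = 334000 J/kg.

Net heat exchanged in the isolated system is zero:
ice -20.93→0 °C: 0.03244×2090×20.93 = 1419; melt ice: 0.03244×334000 = 10835; meltwater 0→T: 0.03244×4180×T = 135.6 T; seawater cools: 0.9129×3990×(T − 49.71) = 3642.5(T − 49.71)
3778.1 T = 181067 − 12254 = 168813
T ≈ 44.68 °C (positive, so assuming full melt was valid).

T_f ≈ 44.7 °C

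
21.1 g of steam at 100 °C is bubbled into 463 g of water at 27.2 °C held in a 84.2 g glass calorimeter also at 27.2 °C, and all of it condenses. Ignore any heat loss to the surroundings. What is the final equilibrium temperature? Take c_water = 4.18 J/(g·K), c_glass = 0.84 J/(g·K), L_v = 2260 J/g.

T_f ≈ 53.0 °C

Energy conservation, ΣQ = 0:
latent heat released on condensation: 21.1×2260 = 47686
  condensate cools 100→T: 21.1×4.18×(T − 100) = 88.2(T − 100)
  original water: 1935.3(T − 27.2)
  glass cup: 84.2×0.84×(T − 27.2) = 70.73(T − 27.2)
2094.3 T = 47686 + 8819.8 + 54565 = 111071
T ≈ 53.04 °C (< 100 °C, so full condensation is consistent).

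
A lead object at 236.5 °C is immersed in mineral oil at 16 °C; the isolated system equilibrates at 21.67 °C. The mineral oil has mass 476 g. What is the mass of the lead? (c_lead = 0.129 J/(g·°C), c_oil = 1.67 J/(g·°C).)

m ≈ 163 g

Energy conservation, ΣQ = 0:
m×0.129×(21.67 − 236.5) + 476×1.67×(21.67 − 16) = 0
-27.71 m = -4507.2
m = -4507.2/-27.71 ≈ 162.6 g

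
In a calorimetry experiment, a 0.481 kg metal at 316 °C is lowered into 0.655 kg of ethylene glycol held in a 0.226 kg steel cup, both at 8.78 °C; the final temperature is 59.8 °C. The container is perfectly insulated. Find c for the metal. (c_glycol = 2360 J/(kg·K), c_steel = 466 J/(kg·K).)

c ≈ 684 J/(kg·K)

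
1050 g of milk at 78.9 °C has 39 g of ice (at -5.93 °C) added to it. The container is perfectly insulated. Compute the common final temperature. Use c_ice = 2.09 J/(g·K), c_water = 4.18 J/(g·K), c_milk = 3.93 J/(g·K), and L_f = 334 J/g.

Net heat exchanged in the isolated system is zero:
ice -5.93→0 °C: 39·2.09·5.93 = 483.35
  latent heat to melt: 39·334 = 13026
  warm the meltwater: 163.02 T
  milk: 4126.5(T − 78.9)
4289.5 T = 325581 − 13509 = 312071
T ≈ 72.75 °C. Since T > 0 °C, the all-ice-melts assumption holds.

T_f ≈ 72.8 °C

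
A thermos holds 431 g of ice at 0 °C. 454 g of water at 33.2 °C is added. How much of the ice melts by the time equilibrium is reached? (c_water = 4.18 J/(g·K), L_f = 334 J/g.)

Water can give up m c ΔT = 454×4.18×33.2 = 63004 J before reaching 0 °C.
To melt every bit of ice: 431×334 = 143954 J.
Since 63004 < 143954 J, not all the ice melts; equilibrium is at 0 °C.
m_melted×334 = 63004  ⇒  m_melted ≈ 188.6 g.

m_melted ≈ 189 g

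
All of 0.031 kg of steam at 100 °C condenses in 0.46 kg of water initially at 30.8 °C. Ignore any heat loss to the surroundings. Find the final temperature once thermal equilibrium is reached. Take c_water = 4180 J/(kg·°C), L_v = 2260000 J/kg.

T_f ≈ 69.3 °C

Let T be the final temperature. ΣQ_i = 0:
condense steam: −0.031·2260000 = −70060; condensate cools 100→T: 0.031·4180·(T − 100) = 129.58(T − 100); water warms: 0.46·4180·(T − 30.8) = 1922.8(T − 30.8)
2052.4 T = 70060 + 12958 + 59222 = 142240
T ≈ 69.31 °C — below 100 °C, confirming all the steam condensed.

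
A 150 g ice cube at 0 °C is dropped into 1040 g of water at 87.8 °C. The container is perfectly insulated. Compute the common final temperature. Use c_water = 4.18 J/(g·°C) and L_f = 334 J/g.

Let T be the final temperature. ΣQ_i = 0:
melt ice: 150×334 = 50100; meltwater 0→T: 150×4.18×T = 627 T; water: 4347.2(T − 87.8)
4974.2 T = 381684 − 50100 = 331584
T ≈ 66.66 °C (positive, so assuming full melt was valid).

T_f ≈ 66.7 °C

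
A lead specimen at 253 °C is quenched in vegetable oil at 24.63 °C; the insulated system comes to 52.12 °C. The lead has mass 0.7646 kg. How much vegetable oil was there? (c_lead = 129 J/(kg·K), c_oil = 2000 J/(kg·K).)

m ≈ 0.36 kg

Heat lost by the lead = heat gained by the oil:
0.7646·129·(253 − 52.12) = m·2000·(52.12 − 24.63)
54980 m = 19813  ⇒  m ≈ 0.3604 kg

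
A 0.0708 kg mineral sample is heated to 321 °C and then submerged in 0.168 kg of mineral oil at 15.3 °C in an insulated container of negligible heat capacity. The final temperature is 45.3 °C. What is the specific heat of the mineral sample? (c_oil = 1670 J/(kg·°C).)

c ≈ 431 J/(kg·°C)

Setting the total heat transfer to zero:
0.0708·c·(45.3 − 321) + 0.168·1670·(45.3 − 15.3) = 0
-19.52 c = -8416.8
c = -8416.8/-19.52 ≈ 431.2 J/(kg·°C)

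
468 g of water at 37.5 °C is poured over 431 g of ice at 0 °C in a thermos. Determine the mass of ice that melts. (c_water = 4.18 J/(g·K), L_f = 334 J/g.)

m_melted ≈ 220 g

Heat available from the water dropping to 0 °C: 468×4.18×37.5 = 73359 J.
To melt every bit of ice: 431×334 = 143954 J.
Since 73359 < 143954 J, not all the ice melts; equilibrium is at 0 °C.
Mass melted = 73359/334 ≈ 219.6 g.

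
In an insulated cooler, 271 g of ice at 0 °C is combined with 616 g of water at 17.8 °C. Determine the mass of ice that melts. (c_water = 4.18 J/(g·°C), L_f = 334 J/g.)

m_melted ≈ 137 g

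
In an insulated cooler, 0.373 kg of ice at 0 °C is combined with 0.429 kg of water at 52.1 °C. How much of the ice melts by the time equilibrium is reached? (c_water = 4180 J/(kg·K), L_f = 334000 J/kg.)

m_melted ≈ 0.28 kg

Cooling the water to 0 °C releases 0.429·4180·52.1 = 93427 J.
Fully melting the ice requires m_ice L_f = 0.373·334000 = 124582 J.
That's not enough to melt it all — equilibrium is at 0 °C with ice remaining.
Mass melted = 93427/334000 ≈ 0.2797 kg.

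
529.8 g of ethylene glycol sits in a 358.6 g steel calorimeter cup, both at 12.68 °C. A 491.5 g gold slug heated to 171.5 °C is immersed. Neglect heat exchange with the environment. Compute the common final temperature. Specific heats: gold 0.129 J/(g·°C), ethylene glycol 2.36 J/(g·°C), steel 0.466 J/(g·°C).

T_f ≈ 19.5 °C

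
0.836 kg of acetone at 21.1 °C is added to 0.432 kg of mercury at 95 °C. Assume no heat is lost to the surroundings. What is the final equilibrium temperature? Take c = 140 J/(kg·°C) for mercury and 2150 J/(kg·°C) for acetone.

T_f ≈ 23.5 °C

|Q_mercury| = |Q_acetone|:
0.432×140×(95 − T) = 0.836×2150×(T − 21.1)
60.48(95 − T) = 1797.4(T − 21.1)
1857.9 T = 43671  ⇒  T ≈ 23.51 °C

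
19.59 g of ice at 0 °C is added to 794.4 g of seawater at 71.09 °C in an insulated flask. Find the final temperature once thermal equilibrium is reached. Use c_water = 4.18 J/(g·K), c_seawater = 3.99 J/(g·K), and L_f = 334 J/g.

Energy conservation, ΣQ = 0:
fusion: m_ice L_f = 19.59·334 = 6543.1
  meltwater 0→T: 19.59·4.18·T = 81.89 T
  seawater: 3169.7(T − 71.09)
3251.5 T = 225331 − 6543.1 = 218788
T ≈ 67.29 °C (positive, so assuming full melt was valid).

T_f ≈ 67.3 °C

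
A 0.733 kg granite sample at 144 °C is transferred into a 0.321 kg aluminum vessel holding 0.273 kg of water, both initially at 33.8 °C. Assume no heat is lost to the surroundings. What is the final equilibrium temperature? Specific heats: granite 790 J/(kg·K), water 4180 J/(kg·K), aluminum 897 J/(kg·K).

With ΣQ=0 the equilibrium temperature is the m·c-weighted mean:
T_f = (579.07·144 + 1141.1·33.8 + 287.94·33.8) / (579.07 + 1141.1 + 287.94)
    = 131689 / 2008.1 ≈ 65.58 °C

T_f ≈ 65.6 °C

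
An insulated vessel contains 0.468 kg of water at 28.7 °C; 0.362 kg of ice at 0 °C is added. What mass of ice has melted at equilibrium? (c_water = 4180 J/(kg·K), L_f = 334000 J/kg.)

m_melted ≈ 0.168 kg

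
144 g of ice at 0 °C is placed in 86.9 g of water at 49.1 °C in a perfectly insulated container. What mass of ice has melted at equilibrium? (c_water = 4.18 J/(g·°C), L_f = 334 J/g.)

m_melted ≈ 53.4 g

Water can give up m c ΔT = 86.9·4.18·49.1 = 17835 J before reaching 0 °C.
To melt every bit of ice: 144·334 = 48096 J.
That's not enough to melt it all — equilibrium is at 0 °C with ice remaining.
m_melted·334 = 17835  ⇒  m_melted ≈ 53.4 g.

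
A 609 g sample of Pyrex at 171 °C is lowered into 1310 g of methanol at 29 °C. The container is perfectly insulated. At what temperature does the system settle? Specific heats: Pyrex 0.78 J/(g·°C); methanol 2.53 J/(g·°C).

T_f ≈ 46.8 °C

With ΣQ=0 the equilibrium temperature is the m·c-weighted mean:
T_f = (475.02×171 + 3314.3×29) / (475.02 + 3314.3)
    = 177343 / 3789.3 ≈ 46.80 °C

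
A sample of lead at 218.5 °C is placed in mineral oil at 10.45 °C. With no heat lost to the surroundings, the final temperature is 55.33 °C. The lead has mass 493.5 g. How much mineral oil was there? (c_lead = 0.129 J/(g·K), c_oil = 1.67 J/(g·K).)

Heat gained plus heat lost sum to zero:
493.5×0.129×(55.33 − 218.5) + m×1.67×(55.33 − 10.45) = 0
74.95 m = 10388
m = 10388/74.95 ≈ 138.6 g

m ≈ 139 g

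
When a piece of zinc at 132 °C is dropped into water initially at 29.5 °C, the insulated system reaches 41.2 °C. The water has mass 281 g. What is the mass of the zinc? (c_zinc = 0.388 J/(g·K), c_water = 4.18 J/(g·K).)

m ≈ 390 g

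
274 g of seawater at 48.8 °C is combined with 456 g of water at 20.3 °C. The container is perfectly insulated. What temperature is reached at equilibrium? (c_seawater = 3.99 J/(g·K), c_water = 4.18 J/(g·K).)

T_f is the heat-capacity-weighted average of the initial temperatures:
T_f = (1093.3·48.8 + 1906.1·20.3) / (1093.3 + 1906.1)
    = 92045 / 2999.3 ≈ 30.69 °C

T_f ≈ 30.7 °C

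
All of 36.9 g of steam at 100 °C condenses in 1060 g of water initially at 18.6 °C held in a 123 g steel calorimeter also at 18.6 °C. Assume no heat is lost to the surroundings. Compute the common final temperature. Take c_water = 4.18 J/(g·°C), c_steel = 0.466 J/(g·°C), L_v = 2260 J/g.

T_f ≈ 39.3 °C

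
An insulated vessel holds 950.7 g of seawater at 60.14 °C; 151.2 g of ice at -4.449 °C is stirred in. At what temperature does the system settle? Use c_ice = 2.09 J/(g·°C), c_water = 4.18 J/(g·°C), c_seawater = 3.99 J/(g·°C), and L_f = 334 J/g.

Conservation of energy gives ΣQ = 0:
ice -4.449→0 °C: 151.2×2.09×4.449 = 1405.9; melt ice: 151.2×334 = 50501; meltwater 0→T: 151.2×4.18×T = 632.02 T; seawater: 3793.3(T − 60.14)
4425.3 T = 228129 − 51907 = 176222
T ≈ 39.82 °C — above 0 °C, consistent with complete melting.

T_f ≈ 39.8 °C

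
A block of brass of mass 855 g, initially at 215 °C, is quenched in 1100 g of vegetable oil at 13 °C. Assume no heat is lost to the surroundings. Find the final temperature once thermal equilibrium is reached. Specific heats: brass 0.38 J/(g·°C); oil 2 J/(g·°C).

T_f ≈ 39.0 °C

Heat gained plus heat lost sum to zero:
855×0.38×(T − 215) + 1100×2×(T − 13) = 0
(324.9 + 2200) T = 324.9×215 + 2200×13
T = 98454/2524.9 ≈ 38.99 °C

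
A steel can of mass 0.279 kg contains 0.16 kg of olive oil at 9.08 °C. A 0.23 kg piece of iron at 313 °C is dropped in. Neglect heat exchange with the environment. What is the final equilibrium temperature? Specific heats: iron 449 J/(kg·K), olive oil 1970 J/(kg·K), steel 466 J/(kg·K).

T_f ≈ 66.3 °C

Energy conservation, ΣQ = 0:
0.23×449×(T − 313) + 0.16×1970×(T − 9.08) + 0.279×466×(T − 9.08) = 0
103.27(T − 313) + 315.2(T − 9.08) + 130.01(T − 9.08) = 0
(103.27 + 315.2 + 130.01) T = 103.27×313 + 315.2×9.08 + 130.01×9.08
T = 36366/548.48 ≈ 66.30 °C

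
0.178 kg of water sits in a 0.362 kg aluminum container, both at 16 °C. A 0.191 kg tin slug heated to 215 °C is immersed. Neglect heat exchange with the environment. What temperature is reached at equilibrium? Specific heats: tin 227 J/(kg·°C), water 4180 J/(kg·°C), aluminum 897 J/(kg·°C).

Setting the total heat transfer to zero:
0.191·227·(T − 215) + 0.178·4180·(T − 16) + 0.362·897·(T − 16) = 0
43.36(T − 215) + 744.04(T − 16) + 324.71(T − 16) = 0
(43.36 + 744.04 + 324.71) T = 43.36·215 + 744.04·16 + 324.71·16
T = 26422/1112.1 ≈ 23.76 °C

T_f ≈ 23.8 °C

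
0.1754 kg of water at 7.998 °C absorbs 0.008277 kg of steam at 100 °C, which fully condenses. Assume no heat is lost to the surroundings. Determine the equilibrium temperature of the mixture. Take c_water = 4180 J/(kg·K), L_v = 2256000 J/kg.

T_f ≈ 36.5 °C

Setting the total heat transfer to zero:
condense steam: −0.008277·2256000 = −18673
  condensate cools 100→T: 0.008277·4180·(T − 100) = 34.6(T − 100)
  water warms: 0.1754·4180·(T − 7.998) = 733.17(T − 7.998)
767.77 T = 18673 + 3459.8 + 5863.9 = 27997
T ≈ 36.46 °C (< 100 °C, so full condensation is consistent).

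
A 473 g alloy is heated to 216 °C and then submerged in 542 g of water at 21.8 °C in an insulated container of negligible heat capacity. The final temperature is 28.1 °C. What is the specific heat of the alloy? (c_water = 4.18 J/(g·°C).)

c ≈ 0.161 J/(g·°C)

Heat lost by the alloy = heat gained by the water:
473·c·(216 − 28.1) = 542·4.18·(28.1 − 21.8)
88877 c = 14273  ⇒  c ≈ 0.1606 J/(g·°C)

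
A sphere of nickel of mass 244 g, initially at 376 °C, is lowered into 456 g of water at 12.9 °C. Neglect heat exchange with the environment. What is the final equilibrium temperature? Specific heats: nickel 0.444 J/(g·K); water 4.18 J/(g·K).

With ΣQ=0 the equilibrium temperature is the m·c-weighted mean:
T_f = (108.34×376 + 1906.1×12.9) / (108.34 + 1906.1)
    = 65323 / 2014.4 ≈ 32.43 °C

T_f ≈ 32.4 °C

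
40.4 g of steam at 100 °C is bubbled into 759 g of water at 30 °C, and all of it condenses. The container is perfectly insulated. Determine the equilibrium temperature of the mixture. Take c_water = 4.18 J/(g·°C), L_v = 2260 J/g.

Setting the total heat transfer to zero:
latent heat released on condensation: 40.4·2260 = 91304
  condensate cools 100→T: 40.4·4.18·(T − 100) = 168.87(T − 100)
  original water: 3172.6(T − 30)
3341.5 T = 91304 + 16887 + 95179 = 203370
T ≈ 60.86 °C (< 100 °C, so full condensation is consistent).

T_f ≈ 60.9 °C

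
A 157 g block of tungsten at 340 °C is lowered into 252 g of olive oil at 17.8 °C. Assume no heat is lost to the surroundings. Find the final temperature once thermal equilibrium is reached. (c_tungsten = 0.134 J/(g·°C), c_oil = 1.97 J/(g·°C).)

T_f ≈ 30.9 °C

Taking heat into each body as positive, Σ m c ΔT = 0:
157·0.134·(T − 340) + 252·1.97·(T − 17.8) = 0
21.04(T − 340) + 496.44(T − 17.8) = 0
(21.04 + 496.44) T = 21.04·340 + 496.44·17.8
T ≈ 30.90 °C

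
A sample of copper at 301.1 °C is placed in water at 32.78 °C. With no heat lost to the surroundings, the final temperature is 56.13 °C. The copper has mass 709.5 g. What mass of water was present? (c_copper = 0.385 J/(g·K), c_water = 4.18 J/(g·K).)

m ≈ 686 g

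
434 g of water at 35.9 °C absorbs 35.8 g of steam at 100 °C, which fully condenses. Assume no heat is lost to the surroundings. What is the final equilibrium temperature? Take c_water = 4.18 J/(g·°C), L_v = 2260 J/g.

Energy balance with sensible and latent terms:
steam→water at 100 °C releases m L_v = 35.8·2260 = 80908
  condensed water 100 °C→T: 149.64(T − 100)
  original water: 1814.1(T − 35.9)
1963.8 T = 80908 + 14964 + 65127 = 160999
T ≈ 81.99 °C, under the boiling point, so the assumption holds.

T_f ≈ 82.0 °C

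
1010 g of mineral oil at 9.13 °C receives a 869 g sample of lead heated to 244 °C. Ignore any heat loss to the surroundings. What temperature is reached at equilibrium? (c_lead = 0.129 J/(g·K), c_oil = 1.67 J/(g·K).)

T_f ≈ 23.8 °C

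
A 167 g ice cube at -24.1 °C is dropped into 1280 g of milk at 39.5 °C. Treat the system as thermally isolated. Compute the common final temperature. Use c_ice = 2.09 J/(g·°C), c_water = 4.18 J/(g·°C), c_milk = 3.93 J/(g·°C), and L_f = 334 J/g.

T_f ≈ 23.5 °C

Net heat exchanged in the isolated system is zero:
warm ice to 0 °C: 167×2.09×(0 − (-24.1)) = 8411.6; fusion: m_ice L_f = 167×334 = 55778; meltwater 0→T: 167×4.18×T = 698.06 T; milk cools: 1280×3.93×(T − 39.5) = 5030.4(T − 39.5)
5728.5 T = 198701 − 64190 = 134511
T ≈ 23.48 °C — above 0 °C, consistent with complete melting.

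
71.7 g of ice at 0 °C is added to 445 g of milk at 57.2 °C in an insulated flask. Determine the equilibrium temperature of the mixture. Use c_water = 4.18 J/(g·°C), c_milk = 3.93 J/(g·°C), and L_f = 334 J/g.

Energy balance with sensible and latent terms:
fusion: m_ice L_f = 71.7×334 = 23948; meltwater 0→T: 71.7×4.18×T = 299.71 T; milk: 1748.9(T − 57.2)
2048.6 T = 100034 − 23948 = 76086
T ≈ 37.14 °C. Since T > 0 °C, the all-ice-melts assumption holds.

T_f ≈ 37.1 °C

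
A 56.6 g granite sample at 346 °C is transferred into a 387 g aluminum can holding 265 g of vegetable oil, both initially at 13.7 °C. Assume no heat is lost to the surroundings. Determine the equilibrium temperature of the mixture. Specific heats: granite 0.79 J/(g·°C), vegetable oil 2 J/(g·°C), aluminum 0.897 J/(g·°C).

Net heat exchanged in the isolated system is zero:
56.6*0.79*(T − 346) + 265*2*(T − 13.7) + 387*0.897*(T − 13.7) = 0
44.71(T − 346) + 530(T − 13.7) + 347.14(T − 13.7) = 0
921.85 T = 27488
T = 27488 / 921.85 = 29.8 °C

T_f ≈ 29.8 °C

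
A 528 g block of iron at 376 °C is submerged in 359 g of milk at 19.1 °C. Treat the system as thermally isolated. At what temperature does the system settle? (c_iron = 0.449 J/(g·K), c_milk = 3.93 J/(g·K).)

Heat lost by the iron equals heat gained by the milk:
528×0.449×(376 − T) = 359×3.93×(T − 19.1)
237.07(376 − T) = 1410.9(T − 19.1)
1647.9 T = 116087  ⇒  T ≈ 70.44 °C

T_f ≈ 70.4 °C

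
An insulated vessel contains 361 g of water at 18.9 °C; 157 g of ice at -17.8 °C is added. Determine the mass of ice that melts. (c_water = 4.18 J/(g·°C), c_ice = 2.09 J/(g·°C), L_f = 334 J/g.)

m_melted ≈ 67.9 g

Heat available from the water dropping to 0 °C: 361×4.18×18.9 = 28520 J.
Warming the ice to 0 °C takes 157×2.09×17.8 = 5840.7 J, leaving 22679 J for melting.
Fully melting the ice requires m_ice L_f = 157×334 = 52438 J.
22679 J < 52438 J, so only part of the ice melts and the system sits at 0 °C.
Mass melted = 22679/334 ≈ 67.9 g.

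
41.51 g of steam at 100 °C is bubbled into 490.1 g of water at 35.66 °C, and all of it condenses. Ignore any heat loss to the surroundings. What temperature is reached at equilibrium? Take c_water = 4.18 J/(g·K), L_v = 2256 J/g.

Heat gained plus heat lost sum to zero:
latent heat released on condensation: 41.51×2256 = 93647; condensate cools 100→T: 41.51×4.18×(T − 100) = 173.51(T − 100); water warms: 490.1×4.18×(T − 35.66) = 2048.6(T − 35.66)
2222.1 T = 93647 + 17351 + 73054 = 184051
T ≈ 82.83 °C, under the boiling point, so the assumption holds.

T_f ≈ 82.8 °C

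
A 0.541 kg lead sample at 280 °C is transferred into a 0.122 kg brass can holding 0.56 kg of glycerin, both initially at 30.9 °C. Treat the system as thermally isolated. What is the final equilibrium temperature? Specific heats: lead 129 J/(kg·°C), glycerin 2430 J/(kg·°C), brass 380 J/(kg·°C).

T_f ≈ 42.7 °C

Let T be the final temperature. ΣQ_i = 0:
0.541*129*(T − 280) + 0.56*2430*(T − 30.9) + 0.122*380*(T − 30.9) = 0
(69.79 + 1360.8 + 46.36) T = 69.79*280 + 1360.8*30.9 + 46.36*30.9
T ≈ 42.67 °C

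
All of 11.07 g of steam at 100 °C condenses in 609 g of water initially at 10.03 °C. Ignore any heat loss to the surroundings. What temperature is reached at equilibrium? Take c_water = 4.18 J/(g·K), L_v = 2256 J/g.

T_f ≈ 21.3 °C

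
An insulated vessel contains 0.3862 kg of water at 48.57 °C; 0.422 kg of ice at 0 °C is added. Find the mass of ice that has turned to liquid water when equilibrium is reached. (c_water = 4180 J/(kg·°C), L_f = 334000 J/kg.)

Water can give up m c ΔT = 0.3862×4180×48.57 = 78407 J before reaching 0 °C.
To melt every bit of ice: 0.422×334000 = 140948 J.
78407 J < 140948 J, so only part of the ice melts and the system sits at 0 °C.
m_melt = 78407 / L_f = 0.2348 kg.

m_melted ≈ 0.235 kg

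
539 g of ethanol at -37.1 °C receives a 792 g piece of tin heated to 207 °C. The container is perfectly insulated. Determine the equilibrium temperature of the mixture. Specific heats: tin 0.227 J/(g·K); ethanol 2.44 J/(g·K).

Conservation of energy gives ΣQ = 0:
792×0.227×(T − 207) + 539×2.44×(T − (-37.1)) = 0
179.78(T − 207) + 1315.2(T − (-37.1)) = 0
(179.78 + 1315.2) T = 179.78×207 + 1315.2×(-37.1)
T = -11577 / 1494.9 = -7.74 °C

T_f ≈ -7.7 °C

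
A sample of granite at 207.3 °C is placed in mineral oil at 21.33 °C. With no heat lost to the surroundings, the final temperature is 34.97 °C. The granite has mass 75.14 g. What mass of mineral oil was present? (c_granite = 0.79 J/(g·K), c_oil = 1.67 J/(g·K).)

Taking heat into each body as positive, Σ m c ΔT = 0:
75.14·0.79·(34.97 − 207.3) + m·1.67·(34.97 − 21.33) = 0
22.78 m = 10230
m = 10230/22.78 ≈ 449.1 g

m ≈ 449 g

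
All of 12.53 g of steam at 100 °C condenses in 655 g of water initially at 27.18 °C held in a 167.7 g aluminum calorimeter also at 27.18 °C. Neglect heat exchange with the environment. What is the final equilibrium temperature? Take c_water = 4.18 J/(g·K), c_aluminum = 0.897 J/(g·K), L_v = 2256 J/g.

T_f ≈ 38.1 °C

Net heat exchanged in the isolated system is zero:
condense steam: −12.53×2256 = −28268; condensed water 100 °C→T: 52.38(T − 100); original water: 2737.9(T − 27.18); aluminum cup: 167.7×0.897×(T − 27.18) = 150.43(T − 27.18)
2940.7 T = 28268 + 5237.5 + 78505 = 112010
T ≈ 38.09 °C, under the boiling point, so the assumption holds.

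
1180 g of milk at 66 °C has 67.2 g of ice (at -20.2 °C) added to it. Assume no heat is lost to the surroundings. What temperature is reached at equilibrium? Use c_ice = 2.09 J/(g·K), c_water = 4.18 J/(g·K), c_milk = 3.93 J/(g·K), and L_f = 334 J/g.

Energy balance with sensible and latent terms:
warm ice to 0 °C: 67.2·2.09·(0 − (-20.2)) = 2837; latent heat to melt: 67.2·334 = 22445; meltwater 0→T: 67.2·4.18·T = 280.9 T; milk: 4637.4(T − 66)
4918.3 T = 306068 − 25282 = 280787
T ≈ 57.09 °C (positive, so assuming full melt was valid).

T_f ≈ 57.1 °C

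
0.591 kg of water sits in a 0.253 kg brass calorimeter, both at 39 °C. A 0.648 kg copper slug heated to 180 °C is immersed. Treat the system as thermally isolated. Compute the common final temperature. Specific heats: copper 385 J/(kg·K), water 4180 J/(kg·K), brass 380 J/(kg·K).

T_f ≈ 51.5 °C

T_f = Σ m_i c_i T_i / Σ m_i c_i:
T_f = (249.48*180 + 2470.4*39 + 96.14*39) / (249.48 + 2470.4 + 96.14)
    = 145001 / 2816 ≈ 51.49 °C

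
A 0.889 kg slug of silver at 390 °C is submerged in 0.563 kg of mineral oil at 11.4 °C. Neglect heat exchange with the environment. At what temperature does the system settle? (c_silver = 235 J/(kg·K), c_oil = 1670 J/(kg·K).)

T_f = Σ m_i c_i T_i / Σ m_i c_i:
T_f = (208.91·390 + 940.21·11.4) / (208.91 + 940.21)
    = 92195 / 1149.1 ≈ 80.23 °C

T_f ≈ 80.2 °C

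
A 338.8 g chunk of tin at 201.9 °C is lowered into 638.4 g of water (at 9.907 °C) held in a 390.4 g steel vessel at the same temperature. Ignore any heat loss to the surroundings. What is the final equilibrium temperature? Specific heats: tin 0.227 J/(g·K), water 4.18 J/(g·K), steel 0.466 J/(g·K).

T_f = Σ m_i c_i T_i / Σ m_i c_i:
T_f = (76.91·201.9 + 2668.5·9.907 + 181.93·9.907) / (76.91 + 2668.5 + 181.93)
    = 43767 / 2927.3 ≈ 14.95 °C

T_f ≈ 15.0 °C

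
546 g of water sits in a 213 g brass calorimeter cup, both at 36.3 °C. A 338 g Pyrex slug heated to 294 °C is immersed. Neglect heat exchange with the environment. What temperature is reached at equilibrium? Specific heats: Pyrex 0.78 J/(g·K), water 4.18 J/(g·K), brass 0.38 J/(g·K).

T_f is the heat-capacity-weighted average of the initial temperatures:
T_f = (263.64*294 + 2282.3*36.3 + 80.94*36.3) / (263.64 + 2282.3 + 80.94)
    = 163295 / 2626.9 ≈ 62.16 °C

T_f ≈ 62.2 °C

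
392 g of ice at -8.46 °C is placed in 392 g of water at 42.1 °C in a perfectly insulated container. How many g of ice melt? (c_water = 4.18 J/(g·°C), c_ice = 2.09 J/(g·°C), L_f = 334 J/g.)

m_melted ≈ 186 g

Heat available from the water dropping to 0 °C: 392×4.18×42.1 = 68983 J.
Of that, 392×2.09×8.46 = 6931.1 J goes to bring the ice to 0 °C, leaving 62052 J.
Fully melting the ice requires m_ice L_f = 392×334 = 130928 J.
That's not enough to melt it all — equilibrium is at 0 °C with ice remaining.
Mass melted = 62052/334 ≈ 185.8 g.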